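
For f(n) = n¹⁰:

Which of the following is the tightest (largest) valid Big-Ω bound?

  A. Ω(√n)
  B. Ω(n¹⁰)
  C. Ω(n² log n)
B

f(n) = n¹⁰ is Ω(n¹⁰).
All listed options are valid Big-Ω bounds (lower bounds),
but Ω(n¹⁰) is the tightest (largest valid bound).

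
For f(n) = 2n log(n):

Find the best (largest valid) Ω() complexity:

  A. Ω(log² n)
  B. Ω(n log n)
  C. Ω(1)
B

f(n) = 2n log(n) is Ω(n log n).
All listed options are valid Big-Ω bounds (lower bounds),
but Ω(n log n) is the tightest (largest valid bound).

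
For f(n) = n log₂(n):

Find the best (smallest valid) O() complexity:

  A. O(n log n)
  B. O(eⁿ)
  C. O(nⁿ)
A

f(n) = n log₂(n) is O(n log n).
All listed options are valid Big-O bounds (upper bounds),
but O(n log n) is the tightest (smallest valid bound).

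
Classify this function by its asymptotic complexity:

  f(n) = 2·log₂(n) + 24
O(log n)

The dominant term in 2·log₂(n) + 24 is 2·log₂(n), which is Θ(log n).
Lower-order terms (24) are asymptotically negligible.
Constants are absorbed, so the tightest bound is O(log n).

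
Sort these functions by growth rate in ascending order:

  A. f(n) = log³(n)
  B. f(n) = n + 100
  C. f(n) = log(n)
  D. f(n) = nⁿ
C < A < B < D

Comparing growth rates:
C = log(n) is O(log n)
A = log³(n) is O(log³ n)
B = n + 100 is O(n)
D = nⁿ is O(nⁿ)

Therefore, the order from slowest to fastest is: C < A < B < D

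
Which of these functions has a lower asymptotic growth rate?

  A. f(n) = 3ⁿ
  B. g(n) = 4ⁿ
A

f(n) = 3ⁿ is O(3ⁿ), while g(n) = 4ⁿ is O(4ⁿ).
Since O(3ⁿ) grows slower than O(4ⁿ), f(n) is dominated.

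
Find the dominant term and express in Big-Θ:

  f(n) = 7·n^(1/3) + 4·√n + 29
Θ(√n)

Order the terms by growth rate: 29 ≺ 7·n^(1/3) ≺ 4·√n.
The fastest-growing term 4·√n dominates as n → ∞; dropping its constant factor gives Θ(√n).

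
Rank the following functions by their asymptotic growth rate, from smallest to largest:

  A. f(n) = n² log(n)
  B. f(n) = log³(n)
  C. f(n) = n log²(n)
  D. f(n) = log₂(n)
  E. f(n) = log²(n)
D < E < B < C < A

Comparing growth rates:
D = log₂(n) is O(log n)
E = log²(n) is O(log² n)
B = log³(n) is O(log³ n)
C = n log²(n) is O(n log² n)
A = n² log(n) is O(n² log n)

Therefore, the order from slowest to fastest is: D < E < B < C < A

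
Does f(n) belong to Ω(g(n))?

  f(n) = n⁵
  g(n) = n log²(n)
True

f(n) = n⁵ is O(n⁵), and g(n) = n log²(n) is O(n log² n).
Since O(n⁵) grows at least as fast as O(n log² n), f(n) = Ω(g(n)) is true.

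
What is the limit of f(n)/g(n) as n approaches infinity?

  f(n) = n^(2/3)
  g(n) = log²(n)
∞

Since n^(2/3) (O(n^(2/3))) grows faster than log²(n) (O(log² n)),
the ratio f(n)/g(n) → ∞ as n → ∞.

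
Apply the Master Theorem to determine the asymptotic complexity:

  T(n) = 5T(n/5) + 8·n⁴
Θ(n⁴)

Master Theorem: a = 5, b = 5, f(n) = 8·n⁴.
Compute the critical exponent d = log₅(5) = 1.
Compare f(n) = Θ(n⁴) against n^d:
  k = 4 > d = 1, so f(n) = Ω(n^(d+ε)) — Case 3.
  Regularity: a·(n/b)^4/n^4 = a/b^4 = 5/625 < 1 ✓.
  The top-level work dominates: T(n) = Θ(f(n)) = Θ(n⁴).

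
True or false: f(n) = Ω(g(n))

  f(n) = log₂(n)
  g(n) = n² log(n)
False

f(n) = log₂(n) is O(log n), and g(n) = n² log(n) is O(n² log n).
Since O(log n) grows slower than O(n² log n), f(n) = Ω(g(n)) is false.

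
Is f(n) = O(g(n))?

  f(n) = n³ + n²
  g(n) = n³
True

f(n) = n³ + n² and g(n) = n³ are both O(n³).
Big-O permits equal growth rates (f ≤ c·g for some c), so f(n) = O(g(n)) is true.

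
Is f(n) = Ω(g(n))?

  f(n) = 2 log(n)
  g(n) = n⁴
False

f(n) = 2 log(n) is O(log n), and g(n) = n⁴ is O(n⁴).
Since O(log n) grows slower than O(n⁴), f(n) = Ω(g(n)) is false.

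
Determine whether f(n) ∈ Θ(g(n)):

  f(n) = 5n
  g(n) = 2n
True

f(n) = 5n and g(n) = 2n are both O(n).
Since they have the same asymptotic growth rate, f(n) = Θ(g(n)) is true.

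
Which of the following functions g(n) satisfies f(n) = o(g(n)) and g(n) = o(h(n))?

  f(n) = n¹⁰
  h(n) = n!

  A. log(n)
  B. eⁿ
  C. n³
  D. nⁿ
B

We need g(n) with n¹⁰ = o(g(n)) and g(n) = o(n!), i.e. O(n¹⁰) ≺ g ≺ O(n!).
Check each option:
  A. log(n) — O(log n) does not grow strictly faster than f(n)
  B. eⁿ — O(eⁿ) is strictly between O(n¹⁰) and O(n!) ✓
  C. n³ — O(n³) does not grow strictly faster than f(n)
  D. nⁿ — O(nⁿ) does not grow strictly slower than h(n)

Only option B (eⁿ) lies strictly between.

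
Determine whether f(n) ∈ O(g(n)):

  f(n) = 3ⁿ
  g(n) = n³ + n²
False

f(n) = 3ⁿ is O(3ⁿ), and g(n) = n³ + n² is O(n³).
Since O(3ⁿ) grows faster than O(n³), f(n) = O(g(n)) is false.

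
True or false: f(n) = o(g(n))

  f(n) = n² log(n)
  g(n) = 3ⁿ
True

f(n) = n² log(n) is O(n² log n), and g(n) = 3ⁿ is O(3ⁿ).
Since O(n² log n) grows strictly slower than O(3ⁿ), f(n) = o(g(n)) is true.
This means lim(n→∞) f(n)/g(n) = 0.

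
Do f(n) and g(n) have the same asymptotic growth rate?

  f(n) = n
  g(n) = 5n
True

f(n) = n and g(n) = 5n are both O(n).
Since they have the same asymptotic growth rate, f(n) = Θ(g(n)) is true.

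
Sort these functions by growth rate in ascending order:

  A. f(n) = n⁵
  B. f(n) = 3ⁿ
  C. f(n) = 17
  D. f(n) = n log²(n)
C < D < A < B

Comparing growth rates:
C = 17 is O(1)
D = n log²(n) is O(n log² n)
A = n⁵ is O(n⁵)
B = 3ⁿ is O(3ⁿ)

Therefore, the order from slowest to fastest is: C < D < A < B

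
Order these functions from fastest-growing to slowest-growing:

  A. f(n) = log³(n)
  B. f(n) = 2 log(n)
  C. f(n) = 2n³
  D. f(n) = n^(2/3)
C > D > A > B

Comparing growth rates:
C = 2n³ is O(n³)
D = n^(2/3) is O(n^(2/3))
A = log³(n) is O(log³ n)
B = 2 log(n) is O(log n)

Therefore, the order from fastest to slowest is: C > D > A > B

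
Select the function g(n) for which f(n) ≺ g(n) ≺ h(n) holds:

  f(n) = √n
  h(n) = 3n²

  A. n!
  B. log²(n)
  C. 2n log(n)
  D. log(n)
C

We need g(n) with √n = o(g(n)) and g(n) = o(3n²), i.e. O(√n) ≺ g ≺ O(n²).
Check each option:
  A. n! — O(n!) does not grow strictly slower than h(n)
  B. log²(n) — O(log² n) does not grow strictly faster than f(n)
  C. 2n log(n) — O(n log n) is strictly between O(√n) and O(n²) ✓
  D. log(n) — O(log n) does not grow strictly faster than f(n)

Only option C (2n log(n)) lies strictly between.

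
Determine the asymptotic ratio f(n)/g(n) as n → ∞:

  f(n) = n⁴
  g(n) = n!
0

Since n⁴ (O(n⁴)) grows slower than n! (O(n!)),
the ratio f(n)/g(n) → 0 as n → ∞.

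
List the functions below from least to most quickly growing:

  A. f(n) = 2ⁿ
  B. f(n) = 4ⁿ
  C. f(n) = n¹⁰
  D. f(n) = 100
D < C < A < B

Comparing growth rates:
D = 100 is O(1)
C = n¹⁰ is O(n¹⁰)
A = 2ⁿ is O(2ⁿ)
B = 4ⁿ is O(4ⁿ)

Therefore, the order from slowest to fastest is: D < C < A < B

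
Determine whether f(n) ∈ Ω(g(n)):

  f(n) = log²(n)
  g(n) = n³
False

f(n) = log²(n) is O(log² n), and g(n) = n³ is O(n³).
Since O(log² n) grows slower than O(n³), f(n) = Ω(g(n)) is false.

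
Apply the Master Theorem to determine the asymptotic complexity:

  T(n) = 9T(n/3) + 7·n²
Θ(n² log n)

Master Theorem: a = 9, b = 3, f(n) = 7·n².
Compute the critical exponent d = log₃(9) = 2.
Compare f(n) = Θ(n²) against n^d:
  k = 2 = d, so f(n) = Θ(n^d) — Case 2.
  Work is balanced across levels: T(n) = Θ(n^d log n) = Θ(n² log n).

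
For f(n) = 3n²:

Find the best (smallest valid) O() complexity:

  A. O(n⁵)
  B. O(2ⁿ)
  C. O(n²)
C

f(n) = 3n² is O(n²).
All listed options are valid Big-O bounds (upper bounds),
but O(n²) is the tightest (smallest valid bound).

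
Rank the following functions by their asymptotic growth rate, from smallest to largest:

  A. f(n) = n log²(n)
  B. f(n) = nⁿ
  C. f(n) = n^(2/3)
C < A < B

Comparing growth rates:
C = n^(2/3) is O(n^(2/3))
A = n log²(n) is O(n log² n)
B = nⁿ is O(nⁿ)

Therefore, the order from slowest to fastest is: C < A < B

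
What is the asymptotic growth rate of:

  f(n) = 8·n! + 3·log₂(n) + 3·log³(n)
Θ(n!)

Order the terms by growth rate: 3·log₂(n) ≺ 3·log³(n) ≺ 8·n!.
The fastest-growing term 8·n! dominates as n → ∞; dropping its constant factor gives Θ(n!).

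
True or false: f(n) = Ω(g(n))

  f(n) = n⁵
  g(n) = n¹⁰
False

f(n) = n⁵ is O(n⁵), and g(n) = n¹⁰ is O(n¹⁰).
Since O(n⁵) grows slower than O(n¹⁰), f(n) = Ω(g(n)) is false.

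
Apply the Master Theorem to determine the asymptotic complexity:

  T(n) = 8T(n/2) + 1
Θ(n³)

Master Theorem: a = 8, b = 2, f(n) = 1.
Compute the critical exponent d = log₂(8) = 3.
Compare f(n) = Θ(1) against n^d:
  k = 0 < d = 3, so f(n) = O(n^(d-ε)) — Case 1.
  The recursion cost dominates: T(n) = Θ(n^d) = Θ(n³).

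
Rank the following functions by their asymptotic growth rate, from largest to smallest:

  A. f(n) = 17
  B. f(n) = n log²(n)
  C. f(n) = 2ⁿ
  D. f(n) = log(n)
C > B > D > A

Comparing growth rates:
C = 2ⁿ is O(2ⁿ)
B = n log²(n) is O(n log² n)
D = log(n) is O(log n)
A = 17 is O(1)

Therefore, the order from fastest to slowest is: C > B > D > A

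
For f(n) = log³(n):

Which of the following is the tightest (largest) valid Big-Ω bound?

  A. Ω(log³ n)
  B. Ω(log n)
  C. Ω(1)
A

f(n) = log³(n) is Ω(log³ n).
All listed options are valid Big-Ω bounds (lower bounds),
but Ω(log³ n) is the tightest (largest valid bound).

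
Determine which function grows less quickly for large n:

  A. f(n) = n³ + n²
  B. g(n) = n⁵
A

f(n) = n³ + n² is O(n³), while g(n) = n⁵ is O(n⁵).
Since O(n³) grows slower than O(n⁵), f(n) is dominated.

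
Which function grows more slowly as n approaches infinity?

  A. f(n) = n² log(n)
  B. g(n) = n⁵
A

f(n) = n² log(n) is O(n² log n), while g(n) = n⁵ is O(n⁵).
Since O(n² log n) grows slower than O(n⁵), f(n) is dominated.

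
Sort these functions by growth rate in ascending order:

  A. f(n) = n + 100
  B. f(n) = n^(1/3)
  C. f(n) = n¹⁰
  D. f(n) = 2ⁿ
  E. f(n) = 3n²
B < A < E < C < D

Comparing growth rates:
B = n^(1/3) is O(n^(1/3))
A = n + 100 is O(n)
E = 3n² is O(n²)
C = n¹⁰ is O(n¹⁰)
D = 2ⁿ is O(2ⁿ)

Therefore, the order from slowest to fastest is: B < A < E < C < D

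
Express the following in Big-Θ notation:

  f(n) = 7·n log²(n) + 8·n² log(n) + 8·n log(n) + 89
Θ(n² log n)

Order the terms by growth rate: 89 ≺ 8·n log(n) ≺ 7·n log²(n) ≺ 8·n² log(n).
The fastest-growing term 8·n² log(n) dominates as n → ∞; dropping its constant factor gives Θ(n² log n).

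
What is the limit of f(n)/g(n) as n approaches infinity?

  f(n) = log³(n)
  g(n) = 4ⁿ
0

Since log³(n) (O(log³ n)) grows slower than 4ⁿ (O(4ⁿ)),
the ratio f(n)/g(n) → 0 as n → ∞.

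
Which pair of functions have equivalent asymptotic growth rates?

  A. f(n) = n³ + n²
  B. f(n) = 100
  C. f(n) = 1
B and C

Examining each function:
  A. n³ + n² is O(n³)
  B. 100 is O(1)
  C. 1 is O(1)

Functions B and C both have the same complexity class.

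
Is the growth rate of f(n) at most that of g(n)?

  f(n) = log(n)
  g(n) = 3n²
True

f(n) = log(n) is O(log n), and g(n) = 3n² is O(n²).
Since O(log n) ⊆ O(n²) (f grows no faster than g), f(n) = O(g(n)) is true.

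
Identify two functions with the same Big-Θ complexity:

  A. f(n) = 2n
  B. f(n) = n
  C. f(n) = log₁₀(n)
A and B

Examining each function:
  A. 2n is O(n)
  B. n is O(n)
  C. log₁₀(n) is O(log n)

Functions A and B both have the same complexity class.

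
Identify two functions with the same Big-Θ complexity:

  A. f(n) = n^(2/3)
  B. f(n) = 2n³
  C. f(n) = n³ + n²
B and C

Examining each function:
  A. n^(2/3) is O(n^(2/3))
  B. 2n³ is O(n³)
  C. n³ + n² is O(n³)

Functions B and C both have the same complexity class.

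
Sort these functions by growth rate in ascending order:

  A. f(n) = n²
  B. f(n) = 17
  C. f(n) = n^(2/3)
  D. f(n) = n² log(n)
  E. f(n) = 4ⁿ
B < C < A < D < E

Comparing growth rates:
B = 17 is O(1)
C = n^(2/3) is O(n^(2/3))
A = n² is O(n²)
D = n² log(n) is O(n² log n)
E = 4ⁿ is O(4ⁿ)

Therefore, the order from slowest to fastest is: B < C < A < D < E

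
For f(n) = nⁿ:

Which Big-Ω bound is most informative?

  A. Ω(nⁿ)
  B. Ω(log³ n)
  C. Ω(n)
A

f(n) = nⁿ is Ω(nⁿ).
All listed options are valid Big-Ω bounds (lower bounds),
but Ω(nⁿ) is the tightest (largest valid bound).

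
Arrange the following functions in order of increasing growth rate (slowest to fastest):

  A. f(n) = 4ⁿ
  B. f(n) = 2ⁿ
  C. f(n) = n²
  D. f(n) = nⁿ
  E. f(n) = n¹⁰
C < E < B < A < D

Comparing growth rates:
C = n² is O(n²)
E = n¹⁰ is O(n¹⁰)
B = 2ⁿ is O(2ⁿ)
A = 4ⁿ is O(4ⁿ)
D = nⁿ is O(nⁿ)

Therefore, the order from slowest to fastest is: C < E < B < A < D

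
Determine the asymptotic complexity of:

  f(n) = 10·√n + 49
O(√n)

The dominant term in 10·√n + 49 is 10·√n, which is Θ(√n).
Lower-order terms (49) are asymptotically negligible.
Constants are absorbed, so the tightest bound is O(√n).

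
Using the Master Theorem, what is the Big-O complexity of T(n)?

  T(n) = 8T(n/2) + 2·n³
Θ(n³ log n)

Master Theorem: a = 8, b = 2, f(n) = 2·n³.
Compute the critical exponent d = log₂(8) = 3.
Compare f(n) = Θ(n³) against n^d:
  k = 3 = d, so f(n) = Θ(n^d) — Case 2.
  Work is balanced across levels: T(n) = Θ(n^d log n) = Θ(n³ log n).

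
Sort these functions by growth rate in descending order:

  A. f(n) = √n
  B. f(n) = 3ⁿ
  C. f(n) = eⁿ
B > C > A

Comparing growth rates:
B = 3ⁿ is O(3ⁿ)
C = eⁿ is O(eⁿ)
A = √n is O(√n)

Therefore, the order from fastest to slowest is: B > C > A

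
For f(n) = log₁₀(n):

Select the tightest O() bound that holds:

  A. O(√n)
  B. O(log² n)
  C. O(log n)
C

f(n) = log₁₀(n) is O(log n).
All listed options are valid Big-O bounds (upper bounds),
but O(log n) is the tightest (smallest valid bound).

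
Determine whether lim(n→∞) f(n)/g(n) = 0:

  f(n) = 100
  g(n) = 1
False

f(n) = 100 is O(1), and g(n) = 1 is O(1).
Since they have the same growth rate, f(n) = o(g(n)) is false.
(f = o(g) requires f to grow strictly slower, not equal.)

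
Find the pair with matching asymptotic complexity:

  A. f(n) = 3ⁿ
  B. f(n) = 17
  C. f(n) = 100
B and C

Examining each function:
  A. 3ⁿ is O(3ⁿ)
  B. 17 is O(1)
  C. 100 is O(1)

Functions B and C both have the same complexity class.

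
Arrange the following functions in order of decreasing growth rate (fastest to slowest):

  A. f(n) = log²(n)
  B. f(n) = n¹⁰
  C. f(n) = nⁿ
C > B > A

Comparing growth rates:
C = nⁿ is O(nⁿ)
B = n¹⁰ is O(n¹⁰)
A = log²(n) is O(log² n)

Therefore, the order from fastest to slowest is: C > B > A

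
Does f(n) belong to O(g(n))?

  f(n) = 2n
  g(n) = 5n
True

f(n) = 2n and g(n) = 5n are both O(n).
Big-O permits equal growth rates (f ≤ c·g for some c), so f(n) = O(g(n)) is true.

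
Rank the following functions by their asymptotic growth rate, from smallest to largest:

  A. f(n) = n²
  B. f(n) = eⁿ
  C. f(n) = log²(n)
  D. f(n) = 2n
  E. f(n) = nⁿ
C < D < A < B < E

Comparing growth rates:
C = log²(n) is O(log² n)
D = 2n is O(n)
A = n² is O(n²)
B = eⁿ is O(eⁿ)
E = nⁿ is O(nⁿ)

Therefore, the order from slowest to fastest is: C < D < A < B < E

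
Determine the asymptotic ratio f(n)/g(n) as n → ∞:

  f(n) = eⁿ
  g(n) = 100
∞

Since eⁿ (O(eⁿ)) grows faster than 100 (O(1)),
the ratio f(n)/g(n) → ∞ as n → ∞.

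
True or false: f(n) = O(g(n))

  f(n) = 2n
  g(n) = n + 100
True

f(n) = 2n and g(n) = n + 100 are both O(n).
Big-O permits equal growth rates (f ≤ c·g for some c), so f(n) = O(g(n)) is true.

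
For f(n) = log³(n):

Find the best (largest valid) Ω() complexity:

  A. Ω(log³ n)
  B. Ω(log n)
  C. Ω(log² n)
A

f(n) = log³(n) is Ω(log³ n).
All listed options are valid Big-Ω bounds (lower bounds),
but Ω(log³ n) is the tightest (largest valid bound).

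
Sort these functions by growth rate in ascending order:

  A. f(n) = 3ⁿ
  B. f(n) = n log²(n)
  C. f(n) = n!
B < A < C

Comparing growth rates:
B = n log²(n) is O(n log² n)
A = 3ⁿ is O(3ⁿ)
C = n! is O(n!)

Therefore, the order from slowest to fastest is: B < A < C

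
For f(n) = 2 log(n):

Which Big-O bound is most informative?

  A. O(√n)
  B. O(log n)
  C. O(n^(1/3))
B

f(n) = 2 log(n) is O(log n).
All listed options are valid Big-O bounds (upper bounds),
but O(log n) is the tightest (smallest valid bound).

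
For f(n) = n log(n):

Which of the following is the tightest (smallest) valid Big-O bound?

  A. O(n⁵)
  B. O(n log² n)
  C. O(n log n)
C

f(n) = n log(n) is O(n log n).
All listed options are valid Big-O bounds (upper bounds),
but O(n log n) is the tightest (smallest valid bound).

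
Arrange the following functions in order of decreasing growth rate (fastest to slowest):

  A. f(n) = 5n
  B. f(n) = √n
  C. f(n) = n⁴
C > A > B

Comparing growth rates:
C = n⁴ is O(n⁴)
A = 5n is O(n)
B = √n is O(√n)

Therefore, the order from fastest to slowest is: C > A > B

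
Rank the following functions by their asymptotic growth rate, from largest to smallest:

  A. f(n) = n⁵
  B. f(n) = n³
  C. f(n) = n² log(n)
A > B > C

Comparing growth rates:
A = n⁵ is O(n⁵)
B = n³ is O(n³)
C = n² log(n) is O(n² log n)

Therefore, the order from fastest to slowest is: A > B > C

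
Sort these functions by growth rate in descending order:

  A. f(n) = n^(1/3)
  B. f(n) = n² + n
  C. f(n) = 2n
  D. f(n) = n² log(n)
D > B > C > A

Comparing growth rates:
D = n² log(n) is O(n² log n)
B = n² + n is O(n²)
C = 2n is O(n)
A = n^(1/3) is O(n^(1/3))

Therefore, the order from fastest to slowest is: D > B > C > A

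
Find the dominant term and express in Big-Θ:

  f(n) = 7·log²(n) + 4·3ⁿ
Θ(3ⁿ)

Order the terms by growth rate: 7·log²(n) ≺ 4·3ⁿ.
The fastest-growing term 4·3ⁿ dominates as n → ∞; dropping its constant factor gives Θ(3ⁿ).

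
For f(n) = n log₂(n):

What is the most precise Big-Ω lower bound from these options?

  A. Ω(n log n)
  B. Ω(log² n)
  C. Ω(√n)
A

f(n) = n log₂(n) is Ω(n log n).
All listed options are valid Big-Ω bounds (lower bounds),
but Ω(n log n) is the tightest (largest valid bound).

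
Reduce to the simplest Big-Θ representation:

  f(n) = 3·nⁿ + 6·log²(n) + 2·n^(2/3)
Θ(nⁿ)

Order the terms by growth rate: 6·log²(n) ≺ 2·n^(2/3) ≺ 3·nⁿ.
The fastest-growing term 3·nⁿ dominates as n → ∞; dropping its constant factor gives Θ(nⁿ).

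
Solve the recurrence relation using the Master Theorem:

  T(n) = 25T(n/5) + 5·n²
Θ(n² log n)

Master Theorem: a = 25, b = 5, f(n) = 5·n².
Compute the critical exponent d = log₅(25) = 2.
Compare f(n) = Θ(n²) against n^d:
  k = 2 = d, so f(n) = Θ(n^d) — Case 2.
  Work is balanced across levels: T(n) = Θ(n^d log n) = Θ(n² log n).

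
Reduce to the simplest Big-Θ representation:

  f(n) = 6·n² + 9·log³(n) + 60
Θ(n²)

Order the terms by growth rate: 60 ≺ 9·log³(n) ≺ 6·n².
The fastest-growing term 6·n² dominates as n → ∞; dropping its constant factor gives Θ(n²).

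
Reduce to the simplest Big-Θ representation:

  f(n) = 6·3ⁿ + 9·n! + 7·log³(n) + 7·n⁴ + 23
Θ(n!)

Order the terms by growth rate: 23 ≺ 7·log³(n) ≺ 7·n⁴ ≺ 6·3ⁿ ≺ 9·n!.
The fastest-growing term 9·n! dominates as n → ∞; dropping its constant factor gives Θ(n!).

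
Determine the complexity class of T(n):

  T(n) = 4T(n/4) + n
Θ(n log n)

Master Theorem: a = 4, b = 4, f(n) = n.
Compute the critical exponent d = log₄(4) = 1.
Compare f(n) = Θ(n) against n^d:
  k = 1 = d, so f(n) = Θ(n^d) — Case 2.
  Work is balanced across levels: T(n) = Θ(n^d log n) = Θ(n log n).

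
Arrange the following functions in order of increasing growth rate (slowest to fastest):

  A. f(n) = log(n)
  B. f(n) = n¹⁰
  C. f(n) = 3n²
A < C < B

Comparing growth rates:
A = log(n) is O(log n)
C = 3n² is O(n²)
B = n¹⁰ is O(n¹⁰)

Therefore, the order from slowest to fastest is: A < C < B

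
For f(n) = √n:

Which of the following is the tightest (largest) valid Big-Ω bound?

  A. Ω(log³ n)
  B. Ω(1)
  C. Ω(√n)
C

f(n) = √n is Ω(√n).
All listed options are valid Big-Ω bounds (lower bounds),
but Ω(√n) is the tightest (largest valid bound).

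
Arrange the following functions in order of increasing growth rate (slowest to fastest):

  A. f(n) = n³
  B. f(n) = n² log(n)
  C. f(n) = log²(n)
C < B < A

Comparing growth rates:
C = log²(n) is O(log² n)
B = n² log(n) is O(n² log n)
A = n³ is O(n³)

Therefore, the order from slowest to fastest is: C < B < A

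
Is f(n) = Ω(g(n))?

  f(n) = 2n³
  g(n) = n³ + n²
True

f(n) = 2n³ and g(n) = n³ + n² are both O(n³).
Big-Ω permits equal growth rates (f ≥ c·g for some c > 0), so f(n) = Ω(g(n)) is true.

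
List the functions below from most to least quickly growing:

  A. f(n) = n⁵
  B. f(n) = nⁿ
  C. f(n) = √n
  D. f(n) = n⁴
B > A > D > C

Comparing growth rates:
B = nⁿ is O(nⁿ)
A = n⁵ is O(n⁵)
D = n⁴ is O(n⁴)
C = √n is O(√n)

Therefore, the order from fastest to slowest is: B > A > D > C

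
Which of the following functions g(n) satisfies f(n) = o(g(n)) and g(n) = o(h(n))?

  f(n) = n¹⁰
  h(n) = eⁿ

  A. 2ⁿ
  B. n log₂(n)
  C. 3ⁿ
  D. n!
A

We need g(n) with n¹⁰ = o(g(n)) and g(n) = o(eⁿ), i.e. O(n¹⁰) ≺ g ≺ O(eⁿ).
Check each option:
  A. 2ⁿ — O(2ⁿ) is strictly between O(n¹⁰) and O(eⁿ) ✓
  B. n log₂(n) — O(n log n) does not grow strictly faster than f(n)
  C. 3ⁿ — O(3ⁿ) does not grow strictly slower than h(n)
  D. n! — O(n!) does not grow strictly slower than h(n)

Only option A (2ⁿ) lies strictly between.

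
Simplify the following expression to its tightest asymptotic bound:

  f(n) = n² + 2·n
Θ(n²)

Order the terms by growth rate: 2·n ≺ n².
The fastest-growing term n² dominates as n → ∞; dropping its constant factor gives Θ(n²).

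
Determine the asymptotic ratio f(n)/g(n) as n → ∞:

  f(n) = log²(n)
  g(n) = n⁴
0

Since log²(n) (O(log² n)) grows slower than n⁴ (O(n⁴)),
the ratio f(n)/g(n) → 0 as n → ∞.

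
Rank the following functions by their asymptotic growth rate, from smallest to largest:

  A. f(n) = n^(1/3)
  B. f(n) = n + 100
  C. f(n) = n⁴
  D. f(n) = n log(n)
A < B < D < C

Comparing growth rates:
A = n^(1/3) is O(n^(1/3))
B = n + 100 is O(n)
D = n log(n) is O(n log n)
C = n⁴ is O(n⁴)

Therefore, the order from slowest to fastest is: A < B < D < C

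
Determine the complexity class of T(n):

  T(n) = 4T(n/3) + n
Θ(n^log₃(4))

Master Theorem: a = 4, b = 3, f(n) = n.
Compute the critical exponent d = log₃(4) = 1.262.
Compare f(n) = Θ(n) against n^d:
  k = 1 < d = 1.262, so f(n) = O(n^(d-ε)) — Case 1.
  The recursion cost dominates: T(n) = Θ(n^d) = Θ(n^log₃(4)).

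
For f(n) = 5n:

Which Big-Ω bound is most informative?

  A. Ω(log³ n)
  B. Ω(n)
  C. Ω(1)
B

f(n) = 5n is Ω(n).
All listed options are valid Big-Ω bounds (lower bounds),
but Ω(n) is the tightest (largest valid bound).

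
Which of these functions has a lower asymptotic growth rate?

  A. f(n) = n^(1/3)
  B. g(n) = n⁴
A

f(n) = n^(1/3) is O(n^(1/3)), while g(n) = n⁴ is O(n⁴).
Since O(n^(1/3)) grows slower than O(n⁴), f(n) is dominated.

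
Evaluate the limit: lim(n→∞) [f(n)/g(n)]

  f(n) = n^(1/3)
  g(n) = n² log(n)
0

Since n^(1/3) (O(n^(1/3))) grows slower than n² log(n) (O(n² log n)),
the ratio f(n)/g(n) → 0 as n → ∞.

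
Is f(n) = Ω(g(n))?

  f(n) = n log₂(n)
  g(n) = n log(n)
True

f(n) = n log₂(n) and g(n) = n log(n) are both O(n log n).
Big-Ω permits equal growth rates (f ≥ c·g for some c > 0), so f(n) = Ω(g(n)) is true.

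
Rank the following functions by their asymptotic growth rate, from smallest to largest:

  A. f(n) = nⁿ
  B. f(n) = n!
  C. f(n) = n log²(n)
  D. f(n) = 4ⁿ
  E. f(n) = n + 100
E < C < D < B < A

Comparing growth rates:
E = n + 100 is O(n)
C = n log²(n) is O(n log² n)
D = 4ⁿ is O(4ⁿ)
B = n! is O(n!)
A = nⁿ is O(nⁿ)

Therefore, the order from slowest to fastest is: E < C < D < B < A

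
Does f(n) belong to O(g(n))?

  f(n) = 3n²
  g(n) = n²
True

f(n) = 3n² and g(n) = n² are both O(n²).
Big-O permits equal growth rates (f ≤ c·g for some c), so f(n) = O(g(n)) is true.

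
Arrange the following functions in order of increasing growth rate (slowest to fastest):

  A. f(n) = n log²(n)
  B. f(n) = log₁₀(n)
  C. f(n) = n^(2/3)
B < C < A

Comparing growth rates:
B = log₁₀(n) is O(log n)
C = n^(2/3) is O(n^(2/3))
A = n log²(n) is O(n log² n)

Therefore, the order from slowest to fastest is: B < C < A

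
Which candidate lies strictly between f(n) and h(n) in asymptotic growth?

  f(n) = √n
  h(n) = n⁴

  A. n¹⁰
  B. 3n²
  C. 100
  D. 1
B

We need g(n) with √n = o(g(n)) and g(n) = o(n⁴), i.e. O(√n) ≺ g ≺ O(n⁴).
Check each option:
  A. n¹⁰ — O(n¹⁰) does not grow strictly slower than h(n)
  B. 3n² — O(n²) is strictly between O(√n) and O(n⁴) ✓
  C. 100 — O(1) does not grow strictly faster than f(n)
  D. 1 — O(1) does not grow strictly faster than f(n)

Only option B (3n²) lies strictly between.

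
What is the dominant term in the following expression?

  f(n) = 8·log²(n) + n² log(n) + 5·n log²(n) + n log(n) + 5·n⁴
5·n⁴

Looking at each term:
  - 8·log²(n) is O(log² n)
  - n² log(n) is O(n² log n)
  - 5·n log²(n) is O(n log² n)
  - n log(n) is O(n log n)
  - 5·n⁴ is O(n⁴)

The term 5·n⁴ (O(n⁴)) grows fastest and dominates all others.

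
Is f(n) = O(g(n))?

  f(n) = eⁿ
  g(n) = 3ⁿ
True

f(n) = eⁿ is O(eⁿ), and g(n) = 3ⁿ is O(3ⁿ).
Since O(eⁿ) ⊆ O(3ⁿ) (f grows no faster than g), f(n) = O(g(n)) is true.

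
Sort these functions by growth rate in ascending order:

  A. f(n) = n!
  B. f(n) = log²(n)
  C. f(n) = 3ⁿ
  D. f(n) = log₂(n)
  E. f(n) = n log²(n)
D < B < E < C < A

Comparing growth rates:
D = log₂(n) is O(log n)
B = log²(n) is O(log² n)
E = n log²(n) is O(n log² n)
C = 3ⁿ is O(3ⁿ)
A = n! is O(n!)

Therefore, the order from slowest to fastest is: D < B < E < C < A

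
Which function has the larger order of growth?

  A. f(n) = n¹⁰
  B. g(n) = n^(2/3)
A

f(n) = n¹⁰ is O(n¹⁰), while g(n) = n^(2/3) is O(n^(2/3)).
Since O(n¹⁰) grows faster than O(n^(2/3)), f(n) dominates.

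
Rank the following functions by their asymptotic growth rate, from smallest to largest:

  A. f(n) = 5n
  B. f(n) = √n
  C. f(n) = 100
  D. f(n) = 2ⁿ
C < B < A < D

Comparing growth rates:
C = 100 is O(1)
B = √n is O(√n)
A = 5n is O(n)
D = 2ⁿ is O(2ⁿ)

Therefore, the order from slowest to fastest is: C < B < A < D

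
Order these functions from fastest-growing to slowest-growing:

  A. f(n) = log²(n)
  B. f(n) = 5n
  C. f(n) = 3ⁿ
C > B > A

Comparing growth rates:
C = 3ⁿ is O(3ⁿ)
B = 5n is O(n)
A = log²(n) is O(log² n)

Therefore, the order from fastest to slowest is: C > B > A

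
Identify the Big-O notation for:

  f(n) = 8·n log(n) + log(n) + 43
O(n log n)

The dominant term in 8·n log(n) + log(n) + 43 is 8·n log(n), which is Θ(n log n).
Lower-order terms (log(n), 43) are asymptotically negligible.
Constants are absorbed, so the tightest bound is O(n log n).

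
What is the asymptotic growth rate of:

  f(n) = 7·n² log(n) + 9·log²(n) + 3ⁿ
Θ(3ⁿ)

Order the terms by growth rate: 9·log²(n) ≺ 7·n² log(n) ≺ 3ⁿ.
The fastest-growing term 3ⁿ dominates as n → ∞; dropping its constant factor gives Θ(3ⁿ).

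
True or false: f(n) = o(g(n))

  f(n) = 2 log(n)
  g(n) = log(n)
False

f(n) = 2 log(n) is O(log n), and g(n) = log(n) is O(log n).
Since they have the same growth rate, f(n) = o(g(n)) is false.
(f = o(g) requires f to grow strictly slower, not equal.)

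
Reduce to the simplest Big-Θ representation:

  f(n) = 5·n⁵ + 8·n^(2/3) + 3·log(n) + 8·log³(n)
Θ(n⁵)

Order the terms by growth rate: 3·log(n) ≺ 8·log³(n) ≺ 8·n^(2/3) ≺ 5·n⁵.
The fastest-growing term 5·n⁵ dominates as n → ∞; dropping its constant factor gives Θ(n⁵).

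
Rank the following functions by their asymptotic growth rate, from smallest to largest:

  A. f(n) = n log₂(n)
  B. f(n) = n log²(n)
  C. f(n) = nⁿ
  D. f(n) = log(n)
D < A < B < C

Comparing growth rates:
D = log(n) is O(log n)
A = n log₂(n) is O(n log n)
B = n log²(n) is O(n log² n)
C = nⁿ is O(nⁿ)

Therefore, the order from slowest to fastest is: D < A < B < C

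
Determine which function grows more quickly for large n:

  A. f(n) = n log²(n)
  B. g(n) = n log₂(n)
A

f(n) = n log²(n) is O(n log² n), while g(n) = n log₂(n) is O(n log n).
Since O(n log² n) grows faster than O(n log n), f(n) dominates.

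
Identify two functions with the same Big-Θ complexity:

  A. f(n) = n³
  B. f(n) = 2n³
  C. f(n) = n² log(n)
A and B

Examining each function:
  A. n³ is O(n³)
  B. 2n³ is O(n³)
  C. n² log(n) is O(n² log n)

Functions A and B both have the same complexity class.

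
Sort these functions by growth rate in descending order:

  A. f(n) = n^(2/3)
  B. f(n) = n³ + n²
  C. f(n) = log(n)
B > A > C

Comparing growth rates:
B = n³ + n² is O(n³)
A = n^(2/3) is O(n^(2/3))
C = log(n) is O(log n)

Therefore, the order from fastest to slowest is: B > A > C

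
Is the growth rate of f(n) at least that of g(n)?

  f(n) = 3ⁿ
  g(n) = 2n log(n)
True

f(n) = 3ⁿ is O(3ⁿ), and g(n) = 2n log(n) is O(n log n).
Since O(3ⁿ) grows at least as fast as O(n log n), f(n) = Ω(g(n)) is true.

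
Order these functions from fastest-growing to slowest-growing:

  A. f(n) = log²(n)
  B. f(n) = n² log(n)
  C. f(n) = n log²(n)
B > C > A

Comparing growth rates:
B = n² log(n) is O(n² log n)
C = n log²(n) is O(n log² n)
A = log²(n) is O(log² n)

Therefore, the order from fastest to slowest is: B > C > A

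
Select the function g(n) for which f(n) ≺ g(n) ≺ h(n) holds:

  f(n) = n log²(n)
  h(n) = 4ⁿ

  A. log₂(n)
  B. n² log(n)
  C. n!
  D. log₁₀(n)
B

We need g(n) with n log²(n) = o(g(n)) and g(n) = o(4ⁿ), i.e. O(n log² n) ≺ g ≺ O(4ⁿ).
Check each option:
  A. log₂(n) — O(log n) does not grow strictly faster than f(n)
  B. n² log(n) — O(n² log n) is strictly between O(n log² n) and O(4ⁿ) ✓
  C. n! — O(n!) does not grow strictly slower than h(n)
  D. log₁₀(n) — O(log n) does not grow strictly faster than f(n)

Only option B (n² log(n)) lies strictly between.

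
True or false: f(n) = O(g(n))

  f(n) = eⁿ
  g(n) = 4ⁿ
True

f(n) = eⁿ is O(eⁿ), and g(n) = 4ⁿ is O(4ⁿ).
Since O(eⁿ) ⊆ O(4ⁿ) (f grows no faster than g), f(n) = O(g(n)) is true.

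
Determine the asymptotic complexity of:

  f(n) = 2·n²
O(n²)

The dominant term in 2·n² is 2·n², which is Θ(n²).
Constants are absorbed, so the tightest bound is O(n²).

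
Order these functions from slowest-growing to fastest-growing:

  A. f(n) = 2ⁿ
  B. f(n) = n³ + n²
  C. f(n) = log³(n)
C < B < A

Comparing growth rates:
C = log³(n) is O(log³ n)
B = n³ + n² is O(n³)
A = 2ⁿ is O(2ⁿ)

Therefore, the order from slowest to fastest is: C < B < A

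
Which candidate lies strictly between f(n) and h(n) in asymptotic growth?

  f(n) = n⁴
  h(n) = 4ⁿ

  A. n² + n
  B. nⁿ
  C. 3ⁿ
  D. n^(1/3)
C

We need g(n) with n⁴ = o(g(n)) and g(n) = o(4ⁿ), i.e. O(n⁴) ≺ g ≺ O(4ⁿ).
Check each option:
  A. n² + n — O(n²) does not grow strictly faster than f(n)
  B. nⁿ — O(nⁿ) does not grow strictly slower than h(n)
  C. 3ⁿ — O(3ⁿ) is strictly between O(n⁴) and O(4ⁿ) ✓
  D. n^(1/3) — O(n^(1/3)) does not grow strictly faster than f(n)

Only option C (3ⁿ) lies strictly between.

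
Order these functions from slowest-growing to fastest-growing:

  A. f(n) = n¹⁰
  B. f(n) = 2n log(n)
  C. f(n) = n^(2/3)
C < B < A

Comparing growth rates:
C = n^(2/3) is O(n^(2/3))
B = 2n log(n) is O(n log n)
A = n¹⁰ is O(n¹⁰)

Therefore, the order from slowest to fastest is: C < B < A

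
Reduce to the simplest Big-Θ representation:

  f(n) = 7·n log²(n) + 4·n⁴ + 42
Θ(n⁴)

Order the terms by growth rate: 42 ≺ 7·n log²(n) ≺ 4·n⁴.
The fastest-growing term 4·n⁴ dominates as n → ∞; dropping its constant factor gives Θ(n⁴).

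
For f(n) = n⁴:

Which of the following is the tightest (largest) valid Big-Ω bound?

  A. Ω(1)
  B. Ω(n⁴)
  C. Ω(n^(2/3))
B

f(n) = n⁴ is Ω(n⁴).
All listed options are valid Big-Ω bounds (lower bounds),
but Ω(n⁴) is the tightest (largest valid bound).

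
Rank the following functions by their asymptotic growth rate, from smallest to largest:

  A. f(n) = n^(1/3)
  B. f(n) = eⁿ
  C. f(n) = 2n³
A < C < B

Comparing growth rates:
A = n^(1/3) is O(n^(1/3))
C = 2n³ is O(n³)
B = eⁿ is O(eⁿ)

Therefore, the order from slowest to fastest is: A < C < B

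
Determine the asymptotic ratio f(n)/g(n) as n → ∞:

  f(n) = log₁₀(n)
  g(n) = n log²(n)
0

Since log₁₀(n) (O(log n)) grows slower than n log²(n) (O(n log² n)),
the ratio f(n)/g(n) → 0 as n → ∞.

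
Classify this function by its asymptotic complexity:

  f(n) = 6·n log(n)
O(n log n)

The dominant term in 6·n log(n) is 6·n log(n), which is Θ(n log n).
Constants are absorbed, so the tightest bound is O(n log n).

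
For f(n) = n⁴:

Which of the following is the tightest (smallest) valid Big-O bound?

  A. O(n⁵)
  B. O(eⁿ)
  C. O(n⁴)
C

f(n) = n⁴ is O(n⁴).
All listed options are valid Big-O bounds (upper bounds),
but O(n⁴) is the tightest (smallest valid bound).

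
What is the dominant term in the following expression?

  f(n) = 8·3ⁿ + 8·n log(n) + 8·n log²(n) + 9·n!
9·n!

Looking at each term:
  - 8·3ⁿ is O(3ⁿ)
  - 8·n log(n) is O(n log n)
  - 8·n log²(n) is O(n log² n)
  - 9·n! is O(n!)

The term 9·n! (O(n!)) grows fastest and dominates all others.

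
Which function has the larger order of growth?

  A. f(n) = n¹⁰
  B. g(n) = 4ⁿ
B

f(n) = n¹⁰ is O(n¹⁰), while g(n) = 4ⁿ is O(4ⁿ).
Since O(4ⁿ) grows faster than O(n¹⁰), g(n) dominates.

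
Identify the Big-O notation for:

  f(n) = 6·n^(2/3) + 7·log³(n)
O(n^(2/3))

The dominant term in 6·n^(2/3) + 7·log³(n) is 6·n^(2/3), which is Θ(n^(2/3)).
Lower-order terms (7·log³(n)) are asymptotically negligible.
Constants are absorbed, so the tightest bound is O(n^(2/3)).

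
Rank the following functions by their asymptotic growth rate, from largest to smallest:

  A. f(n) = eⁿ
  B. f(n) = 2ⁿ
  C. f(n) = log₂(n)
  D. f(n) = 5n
A > B > D > C

Comparing growth rates:
A = eⁿ is O(eⁿ)
B = 2ⁿ is O(2ⁿ)
D = 5n is O(n)
C = log₂(n) is O(log n)

Therefore, the order from fastest to slowest is: A > B > D > C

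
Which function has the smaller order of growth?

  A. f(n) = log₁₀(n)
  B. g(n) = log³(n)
A

f(n) = log₁₀(n) is O(log n), while g(n) = log³(n) is O(log³ n).
Since O(log n) grows slower than O(log³ n), f(n) is dominated.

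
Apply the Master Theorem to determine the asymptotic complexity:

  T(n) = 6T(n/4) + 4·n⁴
Θ(n⁴)

Master Theorem: a = 6, b = 4, f(n) = 4·n⁴.
Compute the critical exponent d = log₄(6) = 1.292.
Compare f(n) = Θ(n⁴) against n^d:
  k = 4 > d = 1.292, so f(n) = Ω(n^(d+ε)) — Case 3.
  Regularity: a·(n/b)^4/n^4 = a/b^4 = 6/256 < 1 ✓.
  The top-level work dominates: T(n) = Θ(f(n)) = Θ(n⁴).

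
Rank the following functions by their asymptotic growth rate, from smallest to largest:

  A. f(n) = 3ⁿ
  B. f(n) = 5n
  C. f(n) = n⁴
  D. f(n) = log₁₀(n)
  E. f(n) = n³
D < B < E < C < A

Comparing growth rates:
D = log₁₀(n) is O(log n)
B = 5n is O(n)
E = n³ is O(n³)
C = n⁴ is O(n⁴)
A = 3ⁿ is O(3ⁿ)

Therefore, the order from slowest to fastest is: D < B < E < C < A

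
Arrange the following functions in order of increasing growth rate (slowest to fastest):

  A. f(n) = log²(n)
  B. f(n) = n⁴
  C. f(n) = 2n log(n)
A < C < B

Comparing growth rates:
A = log²(n) is O(log² n)
C = 2n log(n) is O(n log n)
B = n⁴ is O(n⁴)

Therefore, the order from slowest to fastest is: A < C < B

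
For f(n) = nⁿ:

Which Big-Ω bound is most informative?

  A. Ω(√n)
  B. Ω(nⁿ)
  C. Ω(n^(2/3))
B

f(n) = nⁿ is Ω(nⁿ).
All listed options are valid Big-Ω bounds (lower bounds),
but Ω(nⁿ) is the tightest (largest valid bound).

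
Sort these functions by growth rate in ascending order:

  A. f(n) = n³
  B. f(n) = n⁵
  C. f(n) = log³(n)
C < A < B

Comparing growth rates:
C = log³(n) is O(log³ n)
A = n³ is O(n³)
B = n⁵ is O(n⁵)

Therefore, the order from slowest to fastest is: C < A < B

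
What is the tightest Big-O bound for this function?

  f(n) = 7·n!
O(n!)

The dominant term in 7·n! is 7·n!, which is Θ(n!).
Constants are absorbed, so the tightest bound is O(n!).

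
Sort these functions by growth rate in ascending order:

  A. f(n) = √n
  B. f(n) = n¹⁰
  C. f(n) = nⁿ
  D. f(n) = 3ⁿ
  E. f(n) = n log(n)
A < E < B < D < C

Comparing growth rates:
A = √n is O(√n)
E = n log(n) is O(n log n)
B = n¹⁰ is O(n¹⁰)
D = 3ⁿ is O(3ⁿ)
C = nⁿ is O(nⁿ)

Therefore, the order from slowest to fastest is: A < E < B < D < C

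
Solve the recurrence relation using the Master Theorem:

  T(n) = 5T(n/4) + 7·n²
Θ(n²)

Master Theorem: a = 5, b = 4, f(n) = 7·n².
Compute the critical exponent d = log₄(5) = 1.161.
Compare f(n) = Θ(n²) against n^d:
  k = 2 > d = 1.161, so f(n) = Ω(n^(d+ε)) — Case 3.
  Regularity: a·(n/b)^2/n^2 = a/b^2 = 5/16 < 1 ✓.
  The top-level work dominates: T(n) = Θ(f(n)) = Θ(n²).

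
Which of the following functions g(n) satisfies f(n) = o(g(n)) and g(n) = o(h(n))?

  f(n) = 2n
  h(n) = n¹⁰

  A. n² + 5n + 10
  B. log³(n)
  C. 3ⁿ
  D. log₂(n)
A

We need g(n) with 2n = o(g(n)) and g(n) = o(n¹⁰), i.e. O(n) ≺ g ≺ O(n¹⁰).
Check each option:
  A. n² + 5n + 10 — O(n²) is strictly between O(n) and O(n¹⁰) ✓
  B. log³(n) — O(log³ n) does not grow strictly faster than f(n)
  C. 3ⁿ — O(3ⁿ) does not grow strictly slower than h(n)
  D. log₂(n) — O(log n) does not grow strictly faster than f(n)

Only option A (n² + 5n + 10) lies strictly between.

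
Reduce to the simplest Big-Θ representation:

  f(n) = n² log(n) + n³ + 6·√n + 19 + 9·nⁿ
Θ(nⁿ)

Order the terms by growth rate: 19 ≺ 6·√n ≺ n² log(n) ≺ n³ ≺ 9·nⁿ.
The fastest-growing term 9·nⁿ dominates as n → ∞; dropping its constant factor gives Θ(nⁿ).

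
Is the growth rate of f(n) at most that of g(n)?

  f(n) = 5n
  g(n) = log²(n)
False

f(n) = 5n is O(n), and g(n) = log²(n) is O(log² n).
Since O(n) grows faster than O(log² n), f(n) = O(g(n)) is false.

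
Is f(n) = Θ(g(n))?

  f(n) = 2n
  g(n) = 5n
True

f(n) = 2n and g(n) = 5n are both O(n).
Since they have the same asymptotic growth rate, f(n) = Θ(g(n)) is true.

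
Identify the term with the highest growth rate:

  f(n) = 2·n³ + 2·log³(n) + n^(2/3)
2·n³

Looking at each term:
  - 2·n³ is O(n³)
  - 2·log³(n) is O(log³ n)
  - n^(2/3) is O(n^(2/3))

The term 2·n³ (O(n³)) grows fastest and dominates all others.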